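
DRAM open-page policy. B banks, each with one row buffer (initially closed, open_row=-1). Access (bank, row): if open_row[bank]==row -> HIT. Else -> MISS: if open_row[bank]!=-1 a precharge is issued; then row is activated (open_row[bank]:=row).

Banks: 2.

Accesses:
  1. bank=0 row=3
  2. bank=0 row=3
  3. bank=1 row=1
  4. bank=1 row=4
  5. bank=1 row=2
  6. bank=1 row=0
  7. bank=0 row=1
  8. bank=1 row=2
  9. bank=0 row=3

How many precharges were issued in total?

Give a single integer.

Acc 1: bank0 row3 -> MISS (open row3); precharges=0
Acc 2: bank0 row3 -> HIT
Acc 3: bank1 row1 -> MISS (open row1); precharges=0
Acc 4: bank1 row4 -> MISS (open row4); precharges=1
Acc 5: bank1 row2 -> MISS (open row2); precharges=2
Acc 6: bank1 row0 -> MISS (open row0); precharges=3
Acc 7: bank0 row1 -> MISS (open row1); precharges=4
Acc 8: bank1 row2 -> MISS (open row2); precharges=5
Acc 9: bank0 row3 -> MISS (open row3); precharges=6

Answer: 6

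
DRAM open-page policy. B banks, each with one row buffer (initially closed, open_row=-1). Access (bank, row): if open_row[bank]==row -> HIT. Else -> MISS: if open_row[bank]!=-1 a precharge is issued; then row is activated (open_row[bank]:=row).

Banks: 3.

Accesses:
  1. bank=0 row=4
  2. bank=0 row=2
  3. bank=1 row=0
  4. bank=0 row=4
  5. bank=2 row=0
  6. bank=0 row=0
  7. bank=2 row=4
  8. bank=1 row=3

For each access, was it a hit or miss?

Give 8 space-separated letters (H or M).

Acc 1: bank0 row4 -> MISS (open row4); precharges=0
Acc 2: bank0 row2 -> MISS (open row2); precharges=1
Acc 3: bank1 row0 -> MISS (open row0); precharges=1
Acc 4: bank0 row4 -> MISS (open row4); precharges=2
Acc 5: bank2 row0 -> MISS (open row0); precharges=2
Acc 6: bank0 row0 -> MISS (open row0); precharges=3
Acc 7: bank2 row4 -> MISS (open row4); precharges=4
Acc 8: bank1 row3 -> MISS (open row3); precharges=5

Answer: M M M M M M M M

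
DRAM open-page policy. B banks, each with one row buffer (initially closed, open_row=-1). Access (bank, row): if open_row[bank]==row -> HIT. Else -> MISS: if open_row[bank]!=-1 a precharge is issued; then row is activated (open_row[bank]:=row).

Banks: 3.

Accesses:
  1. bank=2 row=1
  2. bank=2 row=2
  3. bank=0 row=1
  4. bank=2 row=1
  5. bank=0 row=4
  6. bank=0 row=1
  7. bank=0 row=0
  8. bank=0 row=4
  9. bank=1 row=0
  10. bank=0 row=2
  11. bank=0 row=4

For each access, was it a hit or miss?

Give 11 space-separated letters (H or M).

Answer: M M M M M M M M M M M

Derivation:
Acc 1: bank2 row1 -> MISS (open row1); precharges=0
Acc 2: bank2 row2 -> MISS (open row2); precharges=1
Acc 3: bank0 row1 -> MISS (open row1); precharges=1
Acc 4: bank2 row1 -> MISS (open row1); precharges=2
Acc 5: bank0 row4 -> MISS (open row4); precharges=3
Acc 6: bank0 row1 -> MISS (open row1); precharges=4
Acc 7: bank0 row0 -> MISS (open row0); precharges=5
Acc 8: bank0 row4 -> MISS (open row4); precharges=6
Acc 9: bank1 row0 -> MISS (open row0); precharges=6
Acc 10: bank0 row2 -> MISS (open row2); precharges=7
Acc 11: bank0 row4 -> MISS (open row4); precharges=8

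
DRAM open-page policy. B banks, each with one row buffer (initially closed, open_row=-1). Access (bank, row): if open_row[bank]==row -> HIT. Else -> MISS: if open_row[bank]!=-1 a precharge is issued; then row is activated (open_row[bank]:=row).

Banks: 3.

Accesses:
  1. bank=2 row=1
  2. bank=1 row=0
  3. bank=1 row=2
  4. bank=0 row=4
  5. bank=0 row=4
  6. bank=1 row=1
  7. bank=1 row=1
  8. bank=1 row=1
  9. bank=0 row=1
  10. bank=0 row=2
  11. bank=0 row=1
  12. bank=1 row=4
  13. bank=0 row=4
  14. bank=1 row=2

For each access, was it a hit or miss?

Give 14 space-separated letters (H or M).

Answer: M M M M H M H H M M M M M M

Derivation:
Acc 1: bank2 row1 -> MISS (open row1); precharges=0
Acc 2: bank1 row0 -> MISS (open row0); precharges=0
Acc 3: bank1 row2 -> MISS (open row2); precharges=1
Acc 4: bank0 row4 -> MISS (open row4); precharges=1
Acc 5: bank0 row4 -> HIT
Acc 6: bank1 row1 -> MISS (open row1); precharges=2
Acc 7: bank1 row1 -> HIT
Acc 8: bank1 row1 -> HIT
Acc 9: bank0 row1 -> MISS (open row1); precharges=3
Acc 10: bank0 row2 -> MISS (open row2); precharges=4
Acc 11: bank0 row1 -> MISS (open row1); precharges=5
Acc 12: bank1 row4 -> MISS (open row4); precharges=6
Acc 13: bank0 row4 -> MISS (open row4); precharges=7
Acc 14: bank1 row2 -> MISS (open row2); precharges=8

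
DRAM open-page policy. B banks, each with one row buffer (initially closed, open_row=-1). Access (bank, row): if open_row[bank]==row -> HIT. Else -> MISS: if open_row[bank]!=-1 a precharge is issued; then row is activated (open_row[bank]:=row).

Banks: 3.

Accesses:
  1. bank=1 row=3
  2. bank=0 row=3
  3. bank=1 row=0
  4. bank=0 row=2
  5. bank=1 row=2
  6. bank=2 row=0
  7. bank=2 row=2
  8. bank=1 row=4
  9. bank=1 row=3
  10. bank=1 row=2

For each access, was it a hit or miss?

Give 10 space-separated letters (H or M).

Answer: M M M M M M M M M M

Derivation:
Acc 1: bank1 row3 -> MISS (open row3); precharges=0
Acc 2: bank0 row3 -> MISS (open row3); precharges=0
Acc 3: bank1 row0 -> MISS (open row0); precharges=1
Acc 4: bank0 row2 -> MISS (open row2); precharges=2
Acc 5: bank1 row2 -> MISS (open row2); precharges=3
Acc 6: bank2 row0 -> MISS (open row0); precharges=3
Acc 7: bank2 row2 -> MISS (open row2); precharges=4
Acc 8: bank1 row4 -> MISS (open row4); precharges=5
Acc 9: bank1 row3 -> MISS (open row3); precharges=6
Acc 10: bank1 row2 -> MISS (open row2); precharges=7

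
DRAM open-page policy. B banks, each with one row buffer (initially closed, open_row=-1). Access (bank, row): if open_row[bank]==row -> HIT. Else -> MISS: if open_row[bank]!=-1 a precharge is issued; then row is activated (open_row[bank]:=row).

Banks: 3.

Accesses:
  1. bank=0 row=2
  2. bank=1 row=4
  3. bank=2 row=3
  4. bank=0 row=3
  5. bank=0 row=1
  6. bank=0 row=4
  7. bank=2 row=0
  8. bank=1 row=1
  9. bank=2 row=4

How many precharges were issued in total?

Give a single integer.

Answer: 6

Derivation:
Acc 1: bank0 row2 -> MISS (open row2); precharges=0
Acc 2: bank1 row4 -> MISS (open row4); precharges=0
Acc 3: bank2 row3 -> MISS (open row3); precharges=0
Acc 4: bank0 row3 -> MISS (open row3); precharges=1
Acc 5: bank0 row1 -> MISS (open row1); precharges=2
Acc 6: bank0 row4 -> MISS (open row4); precharges=3
Acc 7: bank2 row0 -> MISS (open row0); precharges=4
Acc 8: bank1 row1 -> MISS (open row1); precharges=5
Acc 9: bank2 row4 -> MISS (open row4); precharges=6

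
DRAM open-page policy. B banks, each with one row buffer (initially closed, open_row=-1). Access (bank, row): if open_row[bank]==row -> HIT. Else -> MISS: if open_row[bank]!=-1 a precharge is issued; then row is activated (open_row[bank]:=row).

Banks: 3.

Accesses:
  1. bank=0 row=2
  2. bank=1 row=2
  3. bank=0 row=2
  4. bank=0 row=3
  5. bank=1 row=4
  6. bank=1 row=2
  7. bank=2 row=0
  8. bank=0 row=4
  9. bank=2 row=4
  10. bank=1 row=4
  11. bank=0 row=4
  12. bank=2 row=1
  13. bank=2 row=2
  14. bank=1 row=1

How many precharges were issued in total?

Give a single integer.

Acc 1: bank0 row2 -> MISS (open row2); precharges=0
Acc 2: bank1 row2 -> MISS (open row2); precharges=0
Acc 3: bank0 row2 -> HIT
Acc 4: bank0 row3 -> MISS (open row3); precharges=1
Acc 5: bank1 row4 -> MISS (open row4); precharges=2
Acc 6: bank1 row2 -> MISS (open row2); precharges=3
Acc 7: bank2 row0 -> MISS (open row0); precharges=3
Acc 8: bank0 row4 -> MISS (open row4); precharges=4
Acc 9: bank2 row4 -> MISS (open row4); precharges=5
Acc 10: bank1 row4 -> MISS (open row4); precharges=6
Acc 11: bank0 row4 -> HIT
Acc 12: bank2 row1 -> MISS (open row1); precharges=7
Acc 13: bank2 row2 -> MISS (open row2); precharges=8
Acc 14: bank1 row1 -> MISS (open row1); precharges=9

Answer: 9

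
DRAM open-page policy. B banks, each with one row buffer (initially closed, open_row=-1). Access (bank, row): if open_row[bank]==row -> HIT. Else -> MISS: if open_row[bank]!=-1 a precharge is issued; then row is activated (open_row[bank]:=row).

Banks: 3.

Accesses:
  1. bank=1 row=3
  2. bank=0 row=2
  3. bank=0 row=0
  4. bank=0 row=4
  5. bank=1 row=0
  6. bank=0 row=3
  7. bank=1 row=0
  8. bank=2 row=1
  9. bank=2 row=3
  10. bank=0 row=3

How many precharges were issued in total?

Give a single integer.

Acc 1: bank1 row3 -> MISS (open row3); precharges=0
Acc 2: bank0 row2 -> MISS (open row2); precharges=0
Acc 3: bank0 row0 -> MISS (open row0); precharges=1
Acc 4: bank0 row4 -> MISS (open row4); precharges=2
Acc 5: bank1 row0 -> MISS (open row0); precharges=3
Acc 6: bank0 row3 -> MISS (open row3); precharges=4
Acc 7: bank1 row0 -> HIT
Acc 8: bank2 row1 -> MISS (open row1); precharges=4
Acc 9: bank2 row3 -> MISS (open row3); precharges=5
Acc 10: bank0 row3 -> HIT

Answer: 5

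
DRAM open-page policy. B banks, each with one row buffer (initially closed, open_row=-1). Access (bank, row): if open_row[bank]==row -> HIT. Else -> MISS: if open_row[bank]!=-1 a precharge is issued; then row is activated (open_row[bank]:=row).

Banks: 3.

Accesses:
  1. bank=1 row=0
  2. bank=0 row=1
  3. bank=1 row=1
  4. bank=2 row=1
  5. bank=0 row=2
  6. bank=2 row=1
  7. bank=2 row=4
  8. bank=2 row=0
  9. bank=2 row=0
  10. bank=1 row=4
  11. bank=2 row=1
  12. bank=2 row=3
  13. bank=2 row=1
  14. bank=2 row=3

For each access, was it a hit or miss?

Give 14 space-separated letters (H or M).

Answer: M M M M M H M M H M M M M M

Derivation:
Acc 1: bank1 row0 -> MISS (open row0); precharges=0
Acc 2: bank0 row1 -> MISS (open row1); precharges=0
Acc 3: bank1 row1 -> MISS (open row1); precharges=1
Acc 4: bank2 row1 -> MISS (open row1); precharges=1
Acc 5: bank0 row2 -> MISS (open row2); precharges=2
Acc 6: bank2 row1 -> HIT
Acc 7: bank2 row4 -> MISS (open row4); precharges=3
Acc 8: bank2 row0 -> MISS (open row0); precharges=4
Acc 9: bank2 row0 -> HIT
Acc 10: bank1 row4 -> MISS (open row4); precharges=5
Acc 11: bank2 row1 -> MISS (open row1); precharges=6
Acc 12: bank2 row3 -> MISS (open row3); precharges=7
Acc 13: bank2 row1 -> MISS (open row1); precharges=8
Acc 14: bank2 row3 -> MISS (open row3); precharges=9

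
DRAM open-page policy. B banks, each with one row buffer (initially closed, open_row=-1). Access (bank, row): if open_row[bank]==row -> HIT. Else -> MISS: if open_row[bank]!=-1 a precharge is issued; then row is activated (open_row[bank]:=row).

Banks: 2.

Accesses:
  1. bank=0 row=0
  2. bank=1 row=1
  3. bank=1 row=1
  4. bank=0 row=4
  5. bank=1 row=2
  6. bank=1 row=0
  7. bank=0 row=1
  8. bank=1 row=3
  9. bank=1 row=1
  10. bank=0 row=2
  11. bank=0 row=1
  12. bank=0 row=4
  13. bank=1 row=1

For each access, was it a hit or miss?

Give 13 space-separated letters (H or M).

Acc 1: bank0 row0 -> MISS (open row0); precharges=0
Acc 2: bank1 row1 -> MISS (open row1); precharges=0
Acc 3: bank1 row1 -> HIT
Acc 4: bank0 row4 -> MISS (open row4); precharges=1
Acc 5: bank1 row2 -> MISS (open row2); precharges=2
Acc 6: bank1 row0 -> MISS (open row0); precharges=3
Acc 7: bank0 row1 -> MISS (open row1); precharges=4
Acc 8: bank1 row3 -> MISS (open row3); precharges=5
Acc 9: bank1 row1 -> MISS (open row1); precharges=6
Acc 10: bank0 row2 -> MISS (open row2); precharges=7
Acc 11: bank0 row1 -> MISS (open row1); precharges=8
Acc 12: bank0 row4 -> MISS (open row4); precharges=9
Acc 13: bank1 row1 -> HIT

Answer: M M H M M M M M M M M M H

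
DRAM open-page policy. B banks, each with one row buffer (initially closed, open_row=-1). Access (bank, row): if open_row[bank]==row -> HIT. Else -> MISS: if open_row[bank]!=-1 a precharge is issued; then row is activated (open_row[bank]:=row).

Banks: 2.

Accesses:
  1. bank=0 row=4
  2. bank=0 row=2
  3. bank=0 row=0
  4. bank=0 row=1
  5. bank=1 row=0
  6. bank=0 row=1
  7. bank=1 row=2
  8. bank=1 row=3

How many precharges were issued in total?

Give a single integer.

Answer: 5

Derivation:
Acc 1: bank0 row4 -> MISS (open row4); precharges=0
Acc 2: bank0 row2 -> MISS (open row2); precharges=1
Acc 3: bank0 row0 -> MISS (open row0); precharges=2
Acc 4: bank0 row1 -> MISS (open row1); precharges=3
Acc 5: bank1 row0 -> MISS (open row0); precharges=3
Acc 6: bank0 row1 -> HIT
Acc 7: bank1 row2 -> MISS (open row2); precharges=4
Acc 8: bank1 row3 -> MISS (open row3); precharges=5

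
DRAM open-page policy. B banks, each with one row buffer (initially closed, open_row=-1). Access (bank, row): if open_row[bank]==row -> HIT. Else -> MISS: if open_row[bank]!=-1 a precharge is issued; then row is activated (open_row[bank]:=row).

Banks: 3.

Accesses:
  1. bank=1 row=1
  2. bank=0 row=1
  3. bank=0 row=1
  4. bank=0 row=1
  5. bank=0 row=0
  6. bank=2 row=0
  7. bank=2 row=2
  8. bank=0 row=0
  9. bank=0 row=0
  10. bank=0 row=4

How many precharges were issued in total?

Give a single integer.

Answer: 3

Derivation:
Acc 1: bank1 row1 -> MISS (open row1); precharges=0
Acc 2: bank0 row1 -> MISS (open row1); precharges=0
Acc 3: bank0 row1 -> HIT
Acc 4: bank0 row1 -> HIT
Acc 5: bank0 row0 -> MISS (open row0); precharges=1
Acc 6: bank2 row0 -> MISS (open row0); precharges=1
Acc 7: bank2 row2 -> MISS (open row2); precharges=2
Acc 8: bank0 row0 -> HIT
Acc 9: bank0 row0 -> HIT
Acc 10: bank0 row4 -> MISS (open row4); precharges=3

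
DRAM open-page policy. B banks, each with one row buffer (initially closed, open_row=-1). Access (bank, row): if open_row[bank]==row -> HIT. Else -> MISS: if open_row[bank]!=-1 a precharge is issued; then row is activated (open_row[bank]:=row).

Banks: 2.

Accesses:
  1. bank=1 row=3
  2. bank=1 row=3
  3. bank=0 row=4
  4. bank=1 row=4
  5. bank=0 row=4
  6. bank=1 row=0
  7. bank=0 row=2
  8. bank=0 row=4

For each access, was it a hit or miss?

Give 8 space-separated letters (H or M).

Answer: M H M M H M M M

Derivation:
Acc 1: bank1 row3 -> MISS (open row3); precharges=0
Acc 2: bank1 row3 -> HIT
Acc 3: bank0 row4 -> MISS (open row4); precharges=0
Acc 4: bank1 row4 -> MISS (open row4); precharges=1
Acc 5: bank0 row4 -> HIT
Acc 6: bank1 row0 -> MISS (open row0); precharges=2
Acc 7: bank0 row2 -> MISS (open row2); precharges=3
Acc 8: bank0 row4 -> MISS (open row4); precharges=4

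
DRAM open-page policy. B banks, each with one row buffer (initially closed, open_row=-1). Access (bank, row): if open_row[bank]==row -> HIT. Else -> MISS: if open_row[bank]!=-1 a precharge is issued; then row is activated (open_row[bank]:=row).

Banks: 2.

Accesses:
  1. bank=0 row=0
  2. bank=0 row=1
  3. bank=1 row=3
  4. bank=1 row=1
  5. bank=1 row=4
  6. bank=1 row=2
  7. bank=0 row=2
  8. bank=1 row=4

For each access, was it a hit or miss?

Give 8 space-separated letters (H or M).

Answer: M M M M M M M M

Derivation:
Acc 1: bank0 row0 -> MISS (open row0); precharges=0
Acc 2: bank0 row1 -> MISS (open row1); precharges=1
Acc 3: bank1 row3 -> MISS (open row3); precharges=1
Acc 4: bank1 row1 -> MISS (open row1); precharges=2
Acc 5: bank1 row4 -> MISS (open row4); precharges=3
Acc 6: bank1 row2 -> MISS (open row2); precharges=4
Acc 7: bank0 row2 -> MISS (open row2); precharges=5
Acc 8: bank1 row4 -> MISS (open row4); precharges=6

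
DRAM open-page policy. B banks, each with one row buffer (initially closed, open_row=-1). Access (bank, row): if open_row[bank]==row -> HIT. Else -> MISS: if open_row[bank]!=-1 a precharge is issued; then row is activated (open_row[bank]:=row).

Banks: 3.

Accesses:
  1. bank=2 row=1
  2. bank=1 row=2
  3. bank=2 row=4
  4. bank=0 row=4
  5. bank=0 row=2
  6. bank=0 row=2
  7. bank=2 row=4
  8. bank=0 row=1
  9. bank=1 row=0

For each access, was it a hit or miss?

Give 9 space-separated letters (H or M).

Acc 1: bank2 row1 -> MISS (open row1); precharges=0
Acc 2: bank1 row2 -> MISS (open row2); precharges=0
Acc 3: bank2 row4 -> MISS (open row4); precharges=1
Acc 4: bank0 row4 -> MISS (open row4); precharges=1
Acc 5: bank0 row2 -> MISS (open row2); precharges=2
Acc 6: bank0 row2 -> HIT
Acc 7: bank2 row4 -> HIT
Acc 8: bank0 row1 -> MISS (open row1); precharges=3
Acc 9: bank1 row0 -> MISS (open row0); precharges=4

Answer: M M M M M H H M M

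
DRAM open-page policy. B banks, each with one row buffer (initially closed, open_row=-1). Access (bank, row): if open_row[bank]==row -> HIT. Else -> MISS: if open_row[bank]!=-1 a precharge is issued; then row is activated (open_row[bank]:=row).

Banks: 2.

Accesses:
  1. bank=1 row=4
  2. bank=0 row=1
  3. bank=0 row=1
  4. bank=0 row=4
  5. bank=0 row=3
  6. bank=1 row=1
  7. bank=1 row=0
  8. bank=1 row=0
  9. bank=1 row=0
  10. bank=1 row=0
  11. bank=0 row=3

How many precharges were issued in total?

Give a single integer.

Answer: 4

Derivation:
Acc 1: bank1 row4 -> MISS (open row4); precharges=0
Acc 2: bank0 row1 -> MISS (open row1); precharges=0
Acc 3: bank0 row1 -> HIT
Acc 4: bank0 row4 -> MISS (open row4); precharges=1
Acc 5: bank0 row3 -> MISS (open row3); precharges=2
Acc 6: bank1 row1 -> MISS (open row1); precharges=3
Acc 7: bank1 row0 -> MISS (open row0); precharges=4
Acc 8: bank1 row0 -> HIT
Acc 9: bank1 row0 -> HIT
Acc 10: bank1 row0 -> HIT
Acc 11: bank0 row3 -> HIT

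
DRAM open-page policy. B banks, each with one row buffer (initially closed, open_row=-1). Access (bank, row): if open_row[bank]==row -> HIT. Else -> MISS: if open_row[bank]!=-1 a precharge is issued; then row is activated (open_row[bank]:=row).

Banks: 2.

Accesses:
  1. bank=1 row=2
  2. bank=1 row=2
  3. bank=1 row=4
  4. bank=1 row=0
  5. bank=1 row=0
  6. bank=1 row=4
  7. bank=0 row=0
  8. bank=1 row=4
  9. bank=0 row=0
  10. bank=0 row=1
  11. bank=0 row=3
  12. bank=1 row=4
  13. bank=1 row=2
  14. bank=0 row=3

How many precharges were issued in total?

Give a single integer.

Acc 1: bank1 row2 -> MISS (open row2); precharges=0
Acc 2: bank1 row2 -> HIT
Acc 3: bank1 row4 -> MISS (open row4); precharges=1
Acc 4: bank1 row0 -> MISS (open row0); precharges=2
Acc 5: bank1 row0 -> HIT
Acc 6: bank1 row4 -> MISS (open row4); precharges=3
Acc 7: bank0 row0 -> MISS (open row0); precharges=3
Acc 8: bank1 row4 -> HIT
Acc 9: bank0 row0 -> HIT
Acc 10: bank0 row1 -> MISS (open row1); precharges=4
Acc 11: bank0 row3 -> MISS (open row3); precharges=5
Acc 12: bank1 row4 -> HIT
Acc 13: bank1 row2 -> MISS (open row2); precharges=6
Acc 14: bank0 row3 -> HIT

Answer: 6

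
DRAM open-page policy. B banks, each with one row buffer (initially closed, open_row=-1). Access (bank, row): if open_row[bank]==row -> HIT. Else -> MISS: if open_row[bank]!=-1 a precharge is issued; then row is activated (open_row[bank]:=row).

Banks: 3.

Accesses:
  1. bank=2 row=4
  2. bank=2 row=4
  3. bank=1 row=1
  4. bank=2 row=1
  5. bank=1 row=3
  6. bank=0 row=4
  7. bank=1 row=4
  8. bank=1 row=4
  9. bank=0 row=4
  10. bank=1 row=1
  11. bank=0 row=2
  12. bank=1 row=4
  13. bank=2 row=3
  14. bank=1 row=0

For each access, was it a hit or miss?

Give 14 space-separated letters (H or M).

Answer: M H M M M M M H H M M M M M

Derivation:
Acc 1: bank2 row4 -> MISS (open row4); precharges=0
Acc 2: bank2 row4 -> HIT
Acc 3: bank1 row1 -> MISS (open row1); precharges=0
Acc 4: bank2 row1 -> MISS (open row1); precharges=1
Acc 5: bank1 row3 -> MISS (open row3); precharges=2
Acc 6: bank0 row4 -> MISS (open row4); precharges=2
Acc 7: bank1 row4 -> MISS (open row4); precharges=3
Acc 8: bank1 row4 -> HIT
Acc 9: bank0 row4 -> HIT
Acc 10: bank1 row1 -> MISS (open row1); precharges=4
Acc 11: bank0 row2 -> MISS (open row2); precharges=5
Acc 12: bank1 row4 -> MISS (open row4); precharges=6
Acc 13: bank2 row3 -> MISS (open row3); precharges=7
Acc 14: bank1 row0 -> MISS (open row0); precharges=8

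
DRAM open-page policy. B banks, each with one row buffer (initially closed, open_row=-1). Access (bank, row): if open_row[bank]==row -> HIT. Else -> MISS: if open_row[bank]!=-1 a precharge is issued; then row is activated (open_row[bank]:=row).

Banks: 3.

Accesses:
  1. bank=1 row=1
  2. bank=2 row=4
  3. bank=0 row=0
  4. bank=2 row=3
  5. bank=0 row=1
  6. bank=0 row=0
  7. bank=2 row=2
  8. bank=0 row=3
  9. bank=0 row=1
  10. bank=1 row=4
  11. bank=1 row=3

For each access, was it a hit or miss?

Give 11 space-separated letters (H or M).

Answer: M M M M M M M M M M M

Derivation:
Acc 1: bank1 row1 -> MISS (open row1); precharges=0
Acc 2: bank2 row4 -> MISS (open row4); precharges=0
Acc 3: bank0 row0 -> MISS (open row0); precharges=0
Acc 4: bank2 row3 -> MISS (open row3); precharges=1
Acc 5: bank0 row1 -> MISS (open row1); precharges=2
Acc 6: bank0 row0 -> MISS (open row0); precharges=3
Acc 7: bank2 row2 -> MISS (open row2); precharges=4
Acc 8: bank0 row3 -> MISS (open row3); precharges=5
Acc 9: bank0 row1 -> MISS (open row1); precharges=6
Acc 10: bank1 row4 -> MISS (open row4); precharges=7
Acc 11: bank1 row3 -> MISS (open row3); precharges=8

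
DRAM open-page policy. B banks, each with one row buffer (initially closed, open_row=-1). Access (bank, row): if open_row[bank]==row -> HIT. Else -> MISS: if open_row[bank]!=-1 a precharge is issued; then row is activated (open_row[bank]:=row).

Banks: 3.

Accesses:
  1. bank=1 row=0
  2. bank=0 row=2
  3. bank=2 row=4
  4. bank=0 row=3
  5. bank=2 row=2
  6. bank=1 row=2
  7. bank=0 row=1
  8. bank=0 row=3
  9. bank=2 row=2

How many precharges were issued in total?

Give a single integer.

Acc 1: bank1 row0 -> MISS (open row0); precharges=0
Acc 2: bank0 row2 -> MISS (open row2); precharges=0
Acc 3: bank2 row4 -> MISS (open row4); precharges=0
Acc 4: bank0 row3 -> MISS (open row3); precharges=1
Acc 5: bank2 row2 -> MISS (open row2); precharges=2
Acc 6: bank1 row2 -> MISS (open row2); precharges=3
Acc 7: bank0 row1 -> MISS (open row1); precharges=4
Acc 8: bank0 row3 -> MISS (open row3); precharges=5
Acc 9: bank2 row2 -> HIT

Answer: 5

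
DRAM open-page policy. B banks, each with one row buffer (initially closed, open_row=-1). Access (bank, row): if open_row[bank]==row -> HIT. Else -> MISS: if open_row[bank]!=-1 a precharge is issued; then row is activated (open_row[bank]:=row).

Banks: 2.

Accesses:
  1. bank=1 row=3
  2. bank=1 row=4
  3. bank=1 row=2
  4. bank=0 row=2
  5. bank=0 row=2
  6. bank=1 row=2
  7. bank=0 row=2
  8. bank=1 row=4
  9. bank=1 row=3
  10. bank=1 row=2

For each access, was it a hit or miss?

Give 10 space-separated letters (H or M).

Answer: M M M M H H H M M M

Derivation:
Acc 1: bank1 row3 -> MISS (open row3); precharges=0
Acc 2: bank1 row4 -> MISS (open row4); precharges=1
Acc 3: bank1 row2 -> MISS (open row2); precharges=2
Acc 4: bank0 row2 -> MISS (open row2); precharges=2
Acc 5: bank0 row2 -> HIT
Acc 6: bank1 row2 -> HIT
Acc 7: bank0 row2 -> HIT
Acc 8: bank1 row4 -> MISS (open row4); precharges=3
Acc 9: bank1 row3 -> MISS (open row3); precharges=4
Acc 10: bank1 row2 -> MISS (open row2); precharges=5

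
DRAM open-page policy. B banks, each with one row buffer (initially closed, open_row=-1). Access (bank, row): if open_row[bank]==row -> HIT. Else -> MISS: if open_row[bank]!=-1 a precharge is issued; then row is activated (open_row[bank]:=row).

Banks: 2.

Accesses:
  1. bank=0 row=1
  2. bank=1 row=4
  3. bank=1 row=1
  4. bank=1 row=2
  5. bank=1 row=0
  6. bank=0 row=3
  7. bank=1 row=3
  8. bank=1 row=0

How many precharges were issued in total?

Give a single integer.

Acc 1: bank0 row1 -> MISS (open row1); precharges=0
Acc 2: bank1 row4 -> MISS (open row4); precharges=0
Acc 3: bank1 row1 -> MISS (open row1); precharges=1
Acc 4: bank1 row2 -> MISS (open row2); precharges=2
Acc 5: bank1 row0 -> MISS (open row0); precharges=3
Acc 6: bank0 row3 -> MISS (open row3); precharges=4
Acc 7: bank1 row3 -> MISS (open row3); precharges=5
Acc 8: bank1 row0 -> MISS (open row0); precharges=6

Answer: 6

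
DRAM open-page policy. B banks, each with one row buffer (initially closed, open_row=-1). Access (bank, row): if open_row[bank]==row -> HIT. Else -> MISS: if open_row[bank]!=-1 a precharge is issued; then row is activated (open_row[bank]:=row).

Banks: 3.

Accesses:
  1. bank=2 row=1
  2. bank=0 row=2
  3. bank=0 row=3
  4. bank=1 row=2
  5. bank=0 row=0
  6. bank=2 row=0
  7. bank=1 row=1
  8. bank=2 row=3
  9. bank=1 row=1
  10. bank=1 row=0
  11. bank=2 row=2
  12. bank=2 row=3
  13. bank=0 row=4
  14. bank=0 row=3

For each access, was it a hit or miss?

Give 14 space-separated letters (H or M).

Answer: M M M M M M M M H M M M M M

Derivation:
Acc 1: bank2 row1 -> MISS (open row1); precharges=0
Acc 2: bank0 row2 -> MISS (open row2); precharges=0
Acc 3: bank0 row3 -> MISS (open row3); precharges=1
Acc 4: bank1 row2 -> MISS (open row2); precharges=1
Acc 5: bank0 row0 -> MISS (open row0); precharges=2
Acc 6: bank2 row0 -> MISS (open row0); precharges=3
Acc 7: bank1 row1 -> MISS (open row1); precharges=4
Acc 8: bank2 row3 -> MISS (open row3); precharges=5
Acc 9: bank1 row1 -> HIT
Acc 10: bank1 row0 -> MISS (open row0); precharges=6
Acc 11: bank2 row2 -> MISS (open row2); precharges=7
Acc 12: bank2 row3 -> MISS (open row3); precharges=8
Acc 13: bank0 row4 -> MISS (open row4); precharges=9
Acc 14: bank0 row3 -> MISS (open row3); precharges=10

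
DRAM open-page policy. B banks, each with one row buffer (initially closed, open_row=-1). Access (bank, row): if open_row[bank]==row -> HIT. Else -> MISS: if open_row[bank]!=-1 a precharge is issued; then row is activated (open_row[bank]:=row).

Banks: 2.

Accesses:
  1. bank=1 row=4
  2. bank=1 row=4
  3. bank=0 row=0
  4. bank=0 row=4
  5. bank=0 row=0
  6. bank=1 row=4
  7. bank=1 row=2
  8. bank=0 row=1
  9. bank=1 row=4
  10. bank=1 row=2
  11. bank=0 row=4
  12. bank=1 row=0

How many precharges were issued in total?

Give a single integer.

Acc 1: bank1 row4 -> MISS (open row4); precharges=0
Acc 2: bank1 row4 -> HIT
Acc 3: bank0 row0 -> MISS (open row0); precharges=0
Acc 4: bank0 row4 -> MISS (open row4); precharges=1
Acc 5: bank0 row0 -> MISS (open row0); precharges=2
Acc 6: bank1 row4 -> HIT
Acc 7: bank1 row2 -> MISS (open row2); precharges=3
Acc 8: bank0 row1 -> MISS (open row1); precharges=4
Acc 9: bank1 row4 -> MISS (open row4); precharges=5
Acc 10: bank1 row2 -> MISS (open row2); precharges=6
Acc 11: bank0 row4 -> MISS (open row4); precharges=7
Acc 12: bank1 row0 -> MISS (open row0); precharges=8

Answer: 8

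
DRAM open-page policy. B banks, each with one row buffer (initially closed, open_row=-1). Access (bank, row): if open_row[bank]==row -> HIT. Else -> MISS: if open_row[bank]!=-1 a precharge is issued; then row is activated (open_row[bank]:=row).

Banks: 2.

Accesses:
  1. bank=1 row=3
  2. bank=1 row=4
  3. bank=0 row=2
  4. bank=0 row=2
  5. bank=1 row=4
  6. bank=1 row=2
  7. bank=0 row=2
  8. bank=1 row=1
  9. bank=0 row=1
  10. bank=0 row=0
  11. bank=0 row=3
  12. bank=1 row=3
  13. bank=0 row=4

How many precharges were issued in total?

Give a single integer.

Acc 1: bank1 row3 -> MISS (open row3); precharges=0
Acc 2: bank1 row4 -> MISS (open row4); precharges=1
Acc 3: bank0 row2 -> MISS (open row2); precharges=1
Acc 4: bank0 row2 -> HIT
Acc 5: bank1 row4 -> HIT
Acc 6: bank1 row2 -> MISS (open row2); precharges=2
Acc 7: bank0 row2 -> HIT
Acc 8: bank1 row1 -> MISS (open row1); precharges=3
Acc 9: bank0 row1 -> MISS (open row1); precharges=4
Acc 10: bank0 row0 -> MISS (open row0); precharges=5
Acc 11: bank0 row3 -> MISS (open row3); precharges=6
Acc 12: bank1 row3 -> MISS (open row3); precharges=7
Acc 13: bank0 row4 -> MISS (open row4); precharges=8

Answer: 8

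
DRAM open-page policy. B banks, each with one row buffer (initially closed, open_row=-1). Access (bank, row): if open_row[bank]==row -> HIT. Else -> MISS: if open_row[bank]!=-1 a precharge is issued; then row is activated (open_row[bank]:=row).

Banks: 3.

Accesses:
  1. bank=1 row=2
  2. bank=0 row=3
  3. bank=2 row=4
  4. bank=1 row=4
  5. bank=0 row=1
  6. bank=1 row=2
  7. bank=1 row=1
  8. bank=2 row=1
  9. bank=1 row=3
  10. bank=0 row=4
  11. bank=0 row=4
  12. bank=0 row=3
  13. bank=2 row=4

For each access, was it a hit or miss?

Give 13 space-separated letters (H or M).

Acc 1: bank1 row2 -> MISS (open row2); precharges=0
Acc 2: bank0 row3 -> MISS (open row3); precharges=0
Acc 3: bank2 row4 -> MISS (open row4); precharges=0
Acc 4: bank1 row4 -> MISS (open row4); precharges=1
Acc 5: bank0 row1 -> MISS (open row1); precharges=2
Acc 6: bank1 row2 -> MISS (open row2); precharges=3
Acc 7: bank1 row1 -> MISS (open row1); precharges=4
Acc 8: bank2 row1 -> MISS (open row1); precharges=5
Acc 9: bank1 row3 -> MISS (open row3); precharges=6
Acc 10: bank0 row4 -> MISS (open row4); precharges=7
Acc 11: bank0 row4 -> HIT
Acc 12: bank0 row3 -> MISS (open row3); precharges=8
Acc 13: bank2 row4 -> MISS (open row4); precharges=9

Answer: M M M M M M M M M M H M M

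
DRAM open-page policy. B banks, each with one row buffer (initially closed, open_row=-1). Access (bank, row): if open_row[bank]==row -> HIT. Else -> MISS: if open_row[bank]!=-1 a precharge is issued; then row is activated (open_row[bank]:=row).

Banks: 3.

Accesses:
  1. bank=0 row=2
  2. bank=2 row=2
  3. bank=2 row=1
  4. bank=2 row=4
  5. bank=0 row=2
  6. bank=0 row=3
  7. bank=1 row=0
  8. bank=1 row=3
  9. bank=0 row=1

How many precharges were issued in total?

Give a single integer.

Acc 1: bank0 row2 -> MISS (open row2); precharges=0
Acc 2: bank2 row2 -> MISS (open row2); precharges=0
Acc 3: bank2 row1 -> MISS (open row1); precharges=1
Acc 4: bank2 row4 -> MISS (open row4); precharges=2
Acc 5: bank0 row2 -> HIT
Acc 6: bank0 row3 -> MISS (open row3); precharges=3
Acc 7: bank1 row0 -> MISS (open row0); precharges=3
Acc 8: bank1 row3 -> MISS (open row3); precharges=4
Acc 9: bank0 row1 -> MISS (open row1); precharges=5

Answer: 5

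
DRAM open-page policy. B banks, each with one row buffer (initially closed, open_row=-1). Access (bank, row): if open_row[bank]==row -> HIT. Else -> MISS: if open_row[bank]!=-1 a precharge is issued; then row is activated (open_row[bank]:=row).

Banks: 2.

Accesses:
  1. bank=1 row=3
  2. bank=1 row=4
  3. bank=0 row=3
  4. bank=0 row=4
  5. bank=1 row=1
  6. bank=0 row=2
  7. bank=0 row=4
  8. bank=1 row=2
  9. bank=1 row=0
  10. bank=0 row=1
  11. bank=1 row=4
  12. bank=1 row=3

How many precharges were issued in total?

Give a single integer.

Answer: 10

Derivation:
Acc 1: bank1 row3 -> MISS (open row3); precharges=0
Acc 2: bank1 row4 -> MISS (open row4); precharges=1
Acc 3: bank0 row3 -> MISS (open row3); precharges=1
Acc 4: bank0 row4 -> MISS (open row4); precharges=2
Acc 5: bank1 row1 -> MISS (open row1); precharges=3
Acc 6: bank0 row2 -> MISS (open row2); precharges=4
Acc 7: bank0 row4 -> MISS (open row4); precharges=5
Acc 8: bank1 row2 -> MISS (open row2); precharges=6
Acc 9: bank1 row0 -> MISS (open row0); precharges=7
Acc 10: bank0 row1 -> MISS (open row1); precharges=8
Acc 11: bank1 row4 -> MISS (open row4); precharges=9
Acc 12: bank1 row3 -> MISS (open row3); precharges=10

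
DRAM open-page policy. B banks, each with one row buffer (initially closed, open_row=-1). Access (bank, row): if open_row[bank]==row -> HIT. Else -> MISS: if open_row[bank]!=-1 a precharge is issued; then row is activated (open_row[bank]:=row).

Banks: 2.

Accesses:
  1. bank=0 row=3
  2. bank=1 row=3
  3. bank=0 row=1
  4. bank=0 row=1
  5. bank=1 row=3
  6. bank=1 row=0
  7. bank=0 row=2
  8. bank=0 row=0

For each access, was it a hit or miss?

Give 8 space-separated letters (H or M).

Acc 1: bank0 row3 -> MISS (open row3); precharges=0
Acc 2: bank1 row3 -> MISS (open row3); precharges=0
Acc 3: bank0 row1 -> MISS (open row1); precharges=1
Acc 4: bank0 row1 -> HIT
Acc 5: bank1 row3 -> HIT
Acc 6: bank1 row0 -> MISS (open row0); precharges=2
Acc 7: bank0 row2 -> MISS (open row2); precharges=3
Acc 8: bank0 row0 -> MISS (open row0); precharges=4

Answer: M M M H H M M M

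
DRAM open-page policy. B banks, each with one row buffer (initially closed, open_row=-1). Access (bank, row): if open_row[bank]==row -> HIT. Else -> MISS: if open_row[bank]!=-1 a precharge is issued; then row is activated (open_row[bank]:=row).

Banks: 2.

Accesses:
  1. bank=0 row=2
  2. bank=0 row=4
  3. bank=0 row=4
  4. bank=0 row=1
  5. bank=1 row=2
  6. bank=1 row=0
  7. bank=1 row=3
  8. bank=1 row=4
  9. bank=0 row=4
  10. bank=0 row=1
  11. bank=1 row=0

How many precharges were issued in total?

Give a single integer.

Answer: 8

Derivation:
Acc 1: bank0 row2 -> MISS (open row2); precharges=0
Acc 2: bank0 row4 -> MISS (open row4); precharges=1
Acc 3: bank0 row4 -> HIT
Acc 4: bank0 row1 -> MISS (open row1); precharges=2
Acc 5: bank1 row2 -> MISS (open row2); precharges=2
Acc 6: bank1 row0 -> MISS (open row0); precharges=3
Acc 7: bank1 row3 -> MISS (open row3); precharges=4
Acc 8: bank1 row4 -> MISS (open row4); precharges=5
Acc 9: bank0 row4 -> MISS (open row4); precharges=6
Acc 10: bank0 row1 -> MISS (open row1); precharges=7
Acc 11: bank1 row0 -> MISS (open row0); precharges=8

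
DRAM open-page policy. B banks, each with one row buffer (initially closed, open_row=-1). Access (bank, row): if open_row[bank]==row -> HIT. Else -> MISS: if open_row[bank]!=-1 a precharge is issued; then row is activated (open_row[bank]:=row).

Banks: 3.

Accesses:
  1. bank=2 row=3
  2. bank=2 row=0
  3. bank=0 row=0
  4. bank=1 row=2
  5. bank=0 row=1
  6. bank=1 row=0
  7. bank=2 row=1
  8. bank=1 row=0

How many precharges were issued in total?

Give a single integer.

Answer: 4

Derivation:
Acc 1: bank2 row3 -> MISS (open row3); precharges=0
Acc 2: bank2 row0 -> MISS (open row0); precharges=1
Acc 3: bank0 row0 -> MISS (open row0); precharges=1
Acc 4: bank1 row2 -> MISS (open row2); precharges=1
Acc 5: bank0 row1 -> MISS (open row1); precharges=2
Acc 6: bank1 row0 -> MISS (open row0); precharges=3
Acc 7: bank2 row1 -> MISS (open row1); precharges=4
Acc 8: bank1 row0 -> HIT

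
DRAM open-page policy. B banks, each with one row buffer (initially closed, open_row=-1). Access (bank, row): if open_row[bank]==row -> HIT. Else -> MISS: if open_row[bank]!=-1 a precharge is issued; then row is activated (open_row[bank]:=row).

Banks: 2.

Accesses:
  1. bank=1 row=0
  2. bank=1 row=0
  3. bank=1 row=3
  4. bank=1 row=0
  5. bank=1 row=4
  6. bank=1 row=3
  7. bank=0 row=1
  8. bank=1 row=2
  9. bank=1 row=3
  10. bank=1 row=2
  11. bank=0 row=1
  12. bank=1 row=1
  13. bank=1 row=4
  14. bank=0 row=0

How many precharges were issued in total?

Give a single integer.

Acc 1: bank1 row0 -> MISS (open row0); precharges=0
Acc 2: bank1 row0 -> HIT
Acc 3: bank1 row3 -> MISS (open row3); precharges=1
Acc 4: bank1 row0 -> MISS (open row0); precharges=2
Acc 5: bank1 row4 -> MISS (open row4); precharges=3
Acc 6: bank1 row3 -> MISS (open row3); precharges=4
Acc 7: bank0 row1 -> MISS (open row1); precharges=4
Acc 8: bank1 row2 -> MISS (open row2); precharges=5
Acc 9: bank1 row3 -> MISS (open row3); precharges=6
Acc 10: bank1 row2 -> MISS (open row2); precharges=7
Acc 11: bank0 row1 -> HIT
Acc 12: bank1 row1 -> MISS (open row1); precharges=8
Acc 13: bank1 row4 -> MISS (open row4); precharges=9
Acc 14: bank0 row0 -> MISS (open row0); precharges=10

Answer: 10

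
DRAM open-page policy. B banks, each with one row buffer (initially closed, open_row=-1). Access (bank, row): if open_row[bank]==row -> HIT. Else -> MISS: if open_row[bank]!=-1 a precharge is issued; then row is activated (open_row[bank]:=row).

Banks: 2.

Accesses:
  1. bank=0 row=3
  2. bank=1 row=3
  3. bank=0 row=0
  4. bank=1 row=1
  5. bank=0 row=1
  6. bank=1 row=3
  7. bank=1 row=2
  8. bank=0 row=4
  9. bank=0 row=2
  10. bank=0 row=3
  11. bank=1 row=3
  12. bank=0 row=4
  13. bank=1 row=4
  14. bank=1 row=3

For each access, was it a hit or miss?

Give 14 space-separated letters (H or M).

Acc 1: bank0 row3 -> MISS (open row3); precharges=0
Acc 2: bank1 row3 -> MISS (open row3); precharges=0
Acc 3: bank0 row0 -> MISS (open row0); precharges=1
Acc 4: bank1 row1 -> MISS (open row1); precharges=2
Acc 5: bank0 row1 -> MISS (open row1); precharges=3
Acc 6: bank1 row3 -> MISS (open row3); precharges=4
Acc 7: bank1 row2 -> MISS (open row2); precharges=5
Acc 8: bank0 row4 -> MISS (open row4); precharges=6
Acc 9: bank0 row2 -> MISS (open row2); precharges=7
Acc 10: bank0 row3 -> MISS (open row3); precharges=8
Acc 11: bank1 row3 -> MISS (open row3); precharges=9
Acc 12: bank0 row4 -> MISS (open row4); precharges=10
Acc 13: bank1 row4 -> MISS (open row4); precharges=11
Acc 14: bank1 row3 -> MISS (open row3); precharges=12

Answer: M M M M M M M M M M M M M M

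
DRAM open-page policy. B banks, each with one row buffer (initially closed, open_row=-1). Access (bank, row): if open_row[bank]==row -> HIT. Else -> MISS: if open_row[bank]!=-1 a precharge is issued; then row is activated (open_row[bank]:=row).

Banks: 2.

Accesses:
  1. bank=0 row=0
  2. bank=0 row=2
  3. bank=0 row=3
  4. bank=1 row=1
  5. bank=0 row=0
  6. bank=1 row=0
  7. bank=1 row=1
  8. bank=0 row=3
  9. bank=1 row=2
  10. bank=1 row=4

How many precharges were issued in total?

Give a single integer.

Acc 1: bank0 row0 -> MISS (open row0); precharges=0
Acc 2: bank0 row2 -> MISS (open row2); precharges=1
Acc 3: bank0 row3 -> MISS (open row3); precharges=2
Acc 4: bank1 row1 -> MISS (open row1); precharges=2
Acc 5: bank0 row0 -> MISS (open row0); precharges=3
Acc 6: bank1 row0 -> MISS (open row0); precharges=4
Acc 7: bank1 row1 -> MISS (open row1); precharges=5
Acc 8: bank0 row3 -> MISS (open row3); precharges=6
Acc 9: bank1 row2 -> MISS (open row2); precharges=7
Acc 10: bank1 row4 -> MISS (open row4); precharges=8

Answer: 8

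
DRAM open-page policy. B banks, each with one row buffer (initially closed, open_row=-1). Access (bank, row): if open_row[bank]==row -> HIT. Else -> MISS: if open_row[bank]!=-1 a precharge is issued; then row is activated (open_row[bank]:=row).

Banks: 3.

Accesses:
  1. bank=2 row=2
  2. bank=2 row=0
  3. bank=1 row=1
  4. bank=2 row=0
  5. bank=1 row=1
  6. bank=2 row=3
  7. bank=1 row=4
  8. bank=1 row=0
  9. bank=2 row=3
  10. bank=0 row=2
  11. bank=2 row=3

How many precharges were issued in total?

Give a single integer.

Acc 1: bank2 row2 -> MISS (open row2); precharges=0
Acc 2: bank2 row0 -> MISS (open row0); precharges=1
Acc 3: bank1 row1 -> MISS (open row1); precharges=1
Acc 4: bank2 row0 -> HIT
Acc 5: bank1 row1 -> HIT
Acc 6: bank2 row3 -> MISS (open row3); precharges=2
Acc 7: bank1 row4 -> MISS (open row4); precharges=3
Acc 8: bank1 row0 -> MISS (open row0); precharges=4
Acc 9: bank2 row3 -> HIT
Acc 10: bank0 row2 -> MISS (open row2); precharges=4
Acc 11: bank2 row3 -> HIT

Answer: 4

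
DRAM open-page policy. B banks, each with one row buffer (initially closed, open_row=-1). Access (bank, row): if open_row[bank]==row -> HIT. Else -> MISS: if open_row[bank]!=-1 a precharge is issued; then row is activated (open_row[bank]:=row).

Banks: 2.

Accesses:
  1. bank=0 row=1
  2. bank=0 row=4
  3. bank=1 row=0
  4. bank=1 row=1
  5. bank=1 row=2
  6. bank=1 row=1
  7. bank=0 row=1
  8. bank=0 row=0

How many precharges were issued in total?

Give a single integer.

Acc 1: bank0 row1 -> MISS (open row1); precharges=0
Acc 2: bank0 row4 -> MISS (open row4); precharges=1
Acc 3: bank1 row0 -> MISS (open row0); precharges=1
Acc 4: bank1 row1 -> MISS (open row1); precharges=2
Acc 5: bank1 row2 -> MISS (open row2); precharges=3
Acc 6: bank1 row1 -> MISS (open row1); precharges=4
Acc 7: bank0 row1 -> MISS (open row1); precharges=5
Acc 8: bank0 row0 -> MISS (open row0); precharges=6

Answer: 6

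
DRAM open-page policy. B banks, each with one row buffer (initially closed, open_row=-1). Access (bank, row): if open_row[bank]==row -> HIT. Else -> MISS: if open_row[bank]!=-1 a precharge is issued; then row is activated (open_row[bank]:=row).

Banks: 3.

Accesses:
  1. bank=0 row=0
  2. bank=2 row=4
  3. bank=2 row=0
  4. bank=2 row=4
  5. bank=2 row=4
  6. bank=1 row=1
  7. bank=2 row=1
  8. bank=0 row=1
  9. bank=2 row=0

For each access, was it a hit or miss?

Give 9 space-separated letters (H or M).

Answer: M M M M H M M M M

Derivation:
Acc 1: bank0 row0 -> MISS (open row0); precharges=0
Acc 2: bank2 row4 -> MISS (open row4); precharges=0
Acc 3: bank2 row0 -> MISS (open row0); precharges=1
Acc 4: bank2 row4 -> MISS (open row4); precharges=2
Acc 5: bank2 row4 -> HIT
Acc 6: bank1 row1 -> MISS (open row1); precharges=2
Acc 7: bank2 row1 -> MISS (open row1); precharges=3
Acc 8: bank0 row1 -> MISS (open row1); precharges=4
Acc 9: bank2 row0 -> MISS (open row0); precharges=5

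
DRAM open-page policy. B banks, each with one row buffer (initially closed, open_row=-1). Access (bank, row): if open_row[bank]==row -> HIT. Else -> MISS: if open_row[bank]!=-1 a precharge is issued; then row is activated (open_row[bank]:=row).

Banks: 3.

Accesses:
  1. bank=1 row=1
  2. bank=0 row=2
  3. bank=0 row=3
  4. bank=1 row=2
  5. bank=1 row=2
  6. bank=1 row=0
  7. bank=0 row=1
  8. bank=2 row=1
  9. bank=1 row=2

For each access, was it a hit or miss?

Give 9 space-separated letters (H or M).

Answer: M M M M H M M M M

Derivation:
Acc 1: bank1 row1 -> MISS (open row1); precharges=0
Acc 2: bank0 row2 -> MISS (open row2); precharges=0
Acc 3: bank0 row3 -> MISS (open row3); precharges=1
Acc 4: bank1 row2 -> MISS (open row2); precharges=2
Acc 5: bank1 row2 -> HIT
Acc 6: bank1 row0 -> MISS (open row0); precharges=3
Acc 7: bank0 row1 -> MISS (open row1); precharges=4
Acc 8: bank2 row1 -> MISS (open row1); precharges=4
Acc 9: bank1 row2 -> MISS (open row2); precharges=5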